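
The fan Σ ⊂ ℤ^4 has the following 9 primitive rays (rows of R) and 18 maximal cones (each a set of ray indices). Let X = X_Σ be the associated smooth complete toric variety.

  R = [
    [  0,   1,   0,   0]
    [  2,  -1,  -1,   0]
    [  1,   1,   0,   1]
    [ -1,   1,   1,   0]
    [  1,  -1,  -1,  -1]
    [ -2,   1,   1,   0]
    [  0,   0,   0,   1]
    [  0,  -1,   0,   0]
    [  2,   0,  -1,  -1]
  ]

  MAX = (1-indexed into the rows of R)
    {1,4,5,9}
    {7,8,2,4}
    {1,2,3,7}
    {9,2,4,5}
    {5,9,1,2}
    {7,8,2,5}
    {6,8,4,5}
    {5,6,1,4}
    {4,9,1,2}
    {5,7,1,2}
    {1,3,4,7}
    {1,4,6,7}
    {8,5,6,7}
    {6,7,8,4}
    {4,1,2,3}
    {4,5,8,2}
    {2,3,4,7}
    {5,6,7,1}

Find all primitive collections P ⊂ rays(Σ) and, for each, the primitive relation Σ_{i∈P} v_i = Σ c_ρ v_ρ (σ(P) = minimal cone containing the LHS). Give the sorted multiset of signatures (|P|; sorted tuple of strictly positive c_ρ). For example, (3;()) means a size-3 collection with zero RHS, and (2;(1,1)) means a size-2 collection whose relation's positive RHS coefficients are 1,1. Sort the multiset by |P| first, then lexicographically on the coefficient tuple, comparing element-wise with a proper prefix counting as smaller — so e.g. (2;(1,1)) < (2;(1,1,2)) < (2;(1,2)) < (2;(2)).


12 collections generate NE(X_Σ); each relation:

  P = {1,8}:  v_{1} + v_{8} = 0  ⇒ sig = (2;())
  P = {2,6}:  v_{2} + v_{6} = 0  ⇒ sig = (2;())
  P = {3,5}:  v_{3} + v_{5} = v_{1} + v_{2}  ⇒ sig = (2;(1,1))
  P = {7,9}:  v_{7} + v_{9} = v_{1} + v_{2}  ⇒ sig = (2;(1,1))
  P = {3,6}:  v_{3} + v_{6} = v_{1} + v_{4} + v_{7}  ⇒ sig = (2;(1,1,1))
  P = {3,8}:  v_{3} + v_{8} = v_{2} + v_{4} + v_{7}  ⇒ sig = (2;(1,1,1))
  P = {6,9}:  v_{6} + v_{9} = v_{1} + v_{4} + v_{5}  ⇒ sig = (2;(1,1,1))
  P = {8,9}:  v_{8} + v_{9} = v_{2} + v_{4} + v_{5}  ⇒ sig = (2;(1,1,1))
  P = {3,9}:  v_{3} + v_{9} = 2·v_{1} + 2·v_{2} + v_{4}  ⇒ sig = (2;(1,2,2))
  P = {4,5,7}:  v_{4} + v_{5} + v_{7} = 0  ⇒ sig = (3;())
  P = {1,2,4,5}:  v_{1} + v_{2} + v_{4} + v_{5} = v_{9}  ⇒ sig = (4;(1))
  P = {1,2,4,7}:  v_{1} + v_{2} + v_{4} + v_{7} = v_{3}  ⇒ sig = (4;(1))

Hence PRS(X_Σ) =
{ (2;()) ×2,  (2;(1,1)) ×2,  (2;(1,1,1)) ×4,  (2;(1,2,2)),  (3;()),  (4;(1)) ×2 }


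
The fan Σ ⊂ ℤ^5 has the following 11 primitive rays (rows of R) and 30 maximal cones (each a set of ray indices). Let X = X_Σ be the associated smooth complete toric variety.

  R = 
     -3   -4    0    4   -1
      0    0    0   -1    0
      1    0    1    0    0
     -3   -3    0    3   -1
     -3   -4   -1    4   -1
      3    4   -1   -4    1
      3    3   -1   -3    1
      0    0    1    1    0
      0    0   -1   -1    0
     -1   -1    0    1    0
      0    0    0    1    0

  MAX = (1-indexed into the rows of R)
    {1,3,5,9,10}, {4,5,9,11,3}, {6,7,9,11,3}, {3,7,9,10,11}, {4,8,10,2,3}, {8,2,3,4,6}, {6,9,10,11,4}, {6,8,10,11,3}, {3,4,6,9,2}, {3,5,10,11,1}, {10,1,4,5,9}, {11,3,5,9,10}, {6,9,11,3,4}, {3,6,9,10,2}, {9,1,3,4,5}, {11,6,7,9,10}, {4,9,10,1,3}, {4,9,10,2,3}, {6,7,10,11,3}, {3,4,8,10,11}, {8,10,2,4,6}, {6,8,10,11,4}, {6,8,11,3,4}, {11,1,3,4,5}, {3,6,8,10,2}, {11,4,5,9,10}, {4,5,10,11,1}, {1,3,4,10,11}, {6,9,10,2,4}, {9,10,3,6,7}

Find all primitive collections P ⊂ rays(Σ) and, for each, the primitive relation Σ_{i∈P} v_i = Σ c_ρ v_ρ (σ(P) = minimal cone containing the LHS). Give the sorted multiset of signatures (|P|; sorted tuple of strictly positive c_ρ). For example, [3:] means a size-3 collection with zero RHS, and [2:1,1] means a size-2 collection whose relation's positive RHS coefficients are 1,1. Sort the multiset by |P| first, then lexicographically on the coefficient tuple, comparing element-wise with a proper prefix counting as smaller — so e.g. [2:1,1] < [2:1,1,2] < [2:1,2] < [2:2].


Σ has 18 primitive collections:

  • {2,11}:  v_{2} + v_{11} = 0 — sig = [2:]
  • {8,9}:  v_{8} + v_{9} = 0 — sig = [2:]
  • {1,6}:  v_{1} + v_{6} = v_{9} + v_{11} — sig = [2:1,1]
  • {2,5}:  v_{2} + v_{5} = v_{1} + v_{9} — sig = [2:1,1]
  • {4,7}:  v_{4} + v_{7} = v_{9} + v_{11} — sig = [2:1,1]
  • {5,8}:  v_{5} + v_{8} = v_{1} + v_{11} — sig = [2:1,1]
  • {1,2}:  v_{1} + v_{2} = v_{3} + v_{4} + v_{9} + v_{10} — sig = [2:1,1,1,1]
  • {1,8}:  v_{1} + v_{8} = v_{3} + v_{4} + v_{10} + v_{11} — sig = [2:1,1,1,1]
  • {2,7}:  v_{2} + v_{7} = v_{3} + v_{6} + v_{9} + v_{10} — sig = [2:1,1,1,1]
  • {7,8}:  v_{7} + v_{8} = v_{3} + v_{6} + v_{10} + v_{11} — sig = [2:1,1,1,1]
  • {1,7}:  v_{1} + v_{7} = v_{3} + 2·v_{9} + v_{10} + 2·v_{11} — sig = [2:1,1,2,2]
  • {5,7}:  v_{5} + v_{7} = v_{3} + 3·v_{9} + v_{10} + 3·v_{11} — sig = [2:1,1,3,3]
  • {5,6}:  v_{5} + v_{6} = 2·v_{9} + 2·v_{11} — sig = [2:2,2]
  • {1,9,11}:  v_{1} + v_{9} + v_{11} = v_{5} — sig = [3:1]
  • {3,4,6,10}:  v_{3} + v_{4} + v_{6} + v_{10} = 0 — sig = [4:]
  • {3,4,5,10}:  v_{3} + v_{4} + v_{5} + v_{10} = 2·v_{1} — sig = [4:2]
  • {3,4,9,10,11}:  v_{3} + v_{4} + v_{9} + v_{10} + v_{11} = v_{1} — sig = [5:1]
  • {3,6,9,10,11}:  v_{3} + v_{6} + v_{9} + v_{10} + v_{11} = v_{7} — sig = [5:1]

Signatures (|P|; sorted positive RHS coefficients), sorted:
    [2:]
    [2:]
    [2:1,1]
    [2:1,1]
    [2:1,1]
    [2:1,1]
    [2:1,1,1,1]
    [2:1,1,1,1]
    [2:1,1,1,1]
    [2:1,1,1,1]
    [2:1,1,2,2]
    [2:1,1,3,3]
    [2:2,2]
    [3:1]
    [4:]
    [4:2]
    [5:1]
    [5:1]


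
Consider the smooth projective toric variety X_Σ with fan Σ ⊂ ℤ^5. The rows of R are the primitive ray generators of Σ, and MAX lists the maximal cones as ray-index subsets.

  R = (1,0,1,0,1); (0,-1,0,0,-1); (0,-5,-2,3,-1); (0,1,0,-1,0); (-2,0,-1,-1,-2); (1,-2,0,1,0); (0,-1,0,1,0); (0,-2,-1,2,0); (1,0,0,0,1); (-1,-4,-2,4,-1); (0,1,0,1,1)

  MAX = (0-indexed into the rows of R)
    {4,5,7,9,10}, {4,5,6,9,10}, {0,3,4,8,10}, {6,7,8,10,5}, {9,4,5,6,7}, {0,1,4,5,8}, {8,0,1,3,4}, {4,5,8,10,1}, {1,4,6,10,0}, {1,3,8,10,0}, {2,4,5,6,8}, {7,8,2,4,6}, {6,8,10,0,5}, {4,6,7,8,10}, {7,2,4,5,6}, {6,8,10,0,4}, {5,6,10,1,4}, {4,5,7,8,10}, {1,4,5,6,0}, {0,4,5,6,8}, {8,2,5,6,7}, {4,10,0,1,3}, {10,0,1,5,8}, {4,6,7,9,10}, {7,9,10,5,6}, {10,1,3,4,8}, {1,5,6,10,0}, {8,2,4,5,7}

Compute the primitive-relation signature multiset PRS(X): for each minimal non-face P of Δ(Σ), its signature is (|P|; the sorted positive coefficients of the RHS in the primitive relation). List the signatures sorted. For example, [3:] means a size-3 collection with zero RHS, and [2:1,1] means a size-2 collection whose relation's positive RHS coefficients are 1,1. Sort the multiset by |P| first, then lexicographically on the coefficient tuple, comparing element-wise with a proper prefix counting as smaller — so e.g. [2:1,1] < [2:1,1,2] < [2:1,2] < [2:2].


Δ(Σ) — 11 vertices, 20 min non-faces:

  • {3,6}:  v_{3} + v_{6} = 0  ⇒ sig = [2:]
  • {3,5}:  v_{3} + v_{5} = v_{1} + v_{8}  ⇒ sig = [2:1,1]
  • {2,3}:  v_{2} + v_{3} = v_{4} + v_{5} + v_{7} + v_{8}  ⇒ sig = [2:1,1,1,1]
  • {3,7}:  v_{3} + v_{7} = v_{4} + v_{5} + v_{8} + v_{10}  ⇒ sig = [2:1,1,1,1]
  • {3,9}:  v_{3} + v_{9} = v_{4} + v_{5} + v_{7} + v_{10}  ⇒ sig = [2:1,1,1,1]
  • {2,9}:  v_{2} + v_{9} = v_{4} + v_{5} + v_{6} + 3·v_{7}  ⇒ sig = [2:1,1,1,3]
  • {1,2}:  v_{1} + v_{2} = v_{4} + 2·v_{5} + v_{7}  ⇒ sig = [2:1,1,2]
  • {1,7}:  v_{1} + v_{7} = v_{4} + 2·v_{5} + v_{10}  ⇒ sig = [2:1,1,2]
  • {0,2}:  v_{0} + v_{2} = v_{4} + v_{5} + 3·v_{6} + 2·v_{8}  ⇒ sig = [2:1,1,2,3]
  • {0,7}:  v_{0} + v_{7} = 2·v_{6} + v_{8}  ⇒ sig = [2:1,2]
  • {0,9}:  v_{0} + v_{9} = 2·v_{6} + v_{7}  ⇒ sig = [2:1,2]
  • {1,9}:  v_{1} + v_{9} = 2·v_{4} + 3·v_{5} + v_{6} + 2·v_{10}  ⇒ sig = [2:1,2,2,3]
  • {2,10}:  v_{2} + v_{10} = 2·v_{7}  ⇒ sig = [2:2]
  • {8,9}:  v_{8} + v_{9} = 2·v_{7}  ⇒ sig = [2:2]
  • {1,6,8}:  v_{1} + v_{6} + v_{8} = v_{5}  ⇒ sig = [3:1]
  • {0,4,5,10}:  v_{0} + v_{4} + v_{5} + v_{10} = v_{6}  ⇒ sig = [4:1]
  • {0,1,4,8,10}:  v_{0} + v_{1} + v_{4} + v_{8} + v_{10} = 0  ⇒ sig = [5:]
  • {4,5,6,7,8}:  v_{4} + v_{5} + v_{6} + v_{7} + v_{8} = v_{2}  ⇒ sig = [5:1]
  • {4,5,6,7,10}:  v_{4} + v_{5} + v_{6} + v_{7} + v_{10} = v_{9}  ⇒ sig = [5:1]
  • {4,5,6,8,10}:  v_{4} + v_{5} + v_{6} + v_{8} + v_{10} = v_{7}  ⇒ sig = [5:1]

so the primitive-relation signature multiset is
    [2:]
    [2:1,1]
    [2:1,1,1,1]
    [2:1,1,1,1]
    [2:1,1,1,1]
    [2:1,1,1,3]
    [2:1,1,2]
    [2:1,1,2]
    [2:1,1,2,3]
    [2:1,2]
    [2:1,2]
    [2:1,2,2,3]
    [2:2]
    [2:2]
    [3:1]
    [4:1]
    [5:]
    [5:1]
    [5:1]
    [5:1]


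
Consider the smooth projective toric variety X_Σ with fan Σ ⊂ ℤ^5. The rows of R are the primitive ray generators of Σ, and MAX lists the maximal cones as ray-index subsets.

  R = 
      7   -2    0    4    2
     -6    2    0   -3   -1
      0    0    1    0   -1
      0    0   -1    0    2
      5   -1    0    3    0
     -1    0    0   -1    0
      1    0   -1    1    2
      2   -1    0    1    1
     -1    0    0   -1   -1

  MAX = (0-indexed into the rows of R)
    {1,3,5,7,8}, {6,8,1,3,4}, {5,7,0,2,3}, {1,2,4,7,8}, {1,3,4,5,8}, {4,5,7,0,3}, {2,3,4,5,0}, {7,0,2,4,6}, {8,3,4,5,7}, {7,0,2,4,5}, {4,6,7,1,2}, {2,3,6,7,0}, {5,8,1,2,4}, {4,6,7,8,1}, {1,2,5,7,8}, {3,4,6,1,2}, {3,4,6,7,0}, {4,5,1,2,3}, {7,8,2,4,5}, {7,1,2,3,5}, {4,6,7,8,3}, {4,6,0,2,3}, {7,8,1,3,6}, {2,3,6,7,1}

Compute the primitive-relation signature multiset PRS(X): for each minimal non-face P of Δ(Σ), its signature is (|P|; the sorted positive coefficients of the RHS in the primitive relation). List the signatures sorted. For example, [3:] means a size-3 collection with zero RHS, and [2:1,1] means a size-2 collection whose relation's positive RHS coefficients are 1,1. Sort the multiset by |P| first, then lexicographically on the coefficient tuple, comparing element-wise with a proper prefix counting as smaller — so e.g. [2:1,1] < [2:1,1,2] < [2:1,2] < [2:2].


|primitive collections| = 8. Relations:

  {5,6}:  v_{5} + v_{6} = v_{3} ; sig = [2:1]
  {0,1}:  v_{0} + v_{1} = v_{2} + v_{6} ; sig = [2:1,1]
  {0,8}:  v_{0} + v_{8} = v_{4} + v_{5} + v_{7} ; sig = [2:1,1,1]
  {2,6,8}:  v_{2} + v_{6} + v_{8} = 0 ; sig = [3:]
  {2,3,8}:  v_{2} + v_{3} + v_{8} = v_{5} ; sig = [3:1]
  {1,4,5,7}:  v_{1} + v_{4} + v_{5} + v_{7} = 0 ; sig = [4:]
  {1,3,4,7}:  v_{1} + v_{3} + v_{4} + v_{7} = v_{6} ; sig = [4:1]
  {2,3,4,7}:  v_{2} + v_{3} + v_{4} + v_{7} = v_{0} ; sig = [4:1]

so the primitive-relation signature multiset is
{ [2:1],  [2:1,1],  [2:1,1,1],  [3:],  [3:1],  [4:],  [4:1] ×2 }


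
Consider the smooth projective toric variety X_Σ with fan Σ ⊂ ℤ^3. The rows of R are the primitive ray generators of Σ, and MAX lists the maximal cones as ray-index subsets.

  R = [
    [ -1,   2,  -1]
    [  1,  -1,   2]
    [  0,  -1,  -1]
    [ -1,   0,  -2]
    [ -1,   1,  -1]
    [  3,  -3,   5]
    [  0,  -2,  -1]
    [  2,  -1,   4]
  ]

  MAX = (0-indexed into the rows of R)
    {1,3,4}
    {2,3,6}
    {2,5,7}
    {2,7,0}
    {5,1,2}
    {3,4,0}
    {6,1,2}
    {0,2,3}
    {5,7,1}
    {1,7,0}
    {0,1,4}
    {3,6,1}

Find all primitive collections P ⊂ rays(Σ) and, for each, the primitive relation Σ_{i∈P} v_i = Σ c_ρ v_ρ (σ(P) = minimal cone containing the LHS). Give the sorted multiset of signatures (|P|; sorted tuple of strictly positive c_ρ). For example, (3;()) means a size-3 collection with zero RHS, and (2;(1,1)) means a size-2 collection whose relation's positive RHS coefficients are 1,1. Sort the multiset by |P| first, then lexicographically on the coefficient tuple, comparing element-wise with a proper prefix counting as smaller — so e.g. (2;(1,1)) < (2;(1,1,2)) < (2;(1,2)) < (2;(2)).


Minimal non-faces — 14 found among 8 rays, 12 max cones:

  P={0,5}:  v_{0} + v_{5} = v_{7}  →  sig = (2;(1))
  P={0,6}:  v_{0} + v_{6} = v_{3}  →  sig = (2;(1))
  P={2,4}:  v_{2} + v_{4} = v_{3}  →  sig = (2;(1))
  P={3,7}:  v_{3} + v_{7} = v_{1}  →  sig = (2;(1))
  P={3,5}:  v_{3} + v_{5} = 2·v_{1} + v_{2}  →  sig = (2;(1,2))
  P={4,6}:  v_{4} + v_{6} = v_{1} + 2·v_{3}  →  sig = (2;(1,2))
  P={4,7}:  v_{4} + v_{7} = v_{0} + 2·v_{1}  →  sig = (2;(1,2))
  P={6,7}:  v_{6} + v_{7} = 2·v_{1} + v_{2}  →  sig = (2;(1,2))
  P={4,5}:  v_{4} + v_{5} = 2·v_{1}  →  sig = (2;(2))
  P={5,6}:  v_{5} + v_{6} = 3·v_{1} + 2·v_{2}  →  sig = (2;(2,3))
  P={0,1,2}:  v_{0} + v_{1} + v_{2} = 0  →  sig = (3;())
  P={0,1,3}:  v_{0} + v_{1} + v_{3} = v_{4}  →  sig = (3;(1))
  P={1,2,3}:  v_{1} + v_{2} + v_{3} = v_{6}  →  sig = (3;(1))
  P={1,2,7}:  v_{1} + v_{2} + v_{7} = v_{5}  →  sig = (3;(1))

Sorted signature multiset PRS(X):
    |P|=2: 10 collections, coeffs (1), (1), (1), (1), (1,2), (1,2), (1,2), (1,2), (2), (2,3)
    |P|=3: 4 collections, coeffs (), (1), (1), (1)


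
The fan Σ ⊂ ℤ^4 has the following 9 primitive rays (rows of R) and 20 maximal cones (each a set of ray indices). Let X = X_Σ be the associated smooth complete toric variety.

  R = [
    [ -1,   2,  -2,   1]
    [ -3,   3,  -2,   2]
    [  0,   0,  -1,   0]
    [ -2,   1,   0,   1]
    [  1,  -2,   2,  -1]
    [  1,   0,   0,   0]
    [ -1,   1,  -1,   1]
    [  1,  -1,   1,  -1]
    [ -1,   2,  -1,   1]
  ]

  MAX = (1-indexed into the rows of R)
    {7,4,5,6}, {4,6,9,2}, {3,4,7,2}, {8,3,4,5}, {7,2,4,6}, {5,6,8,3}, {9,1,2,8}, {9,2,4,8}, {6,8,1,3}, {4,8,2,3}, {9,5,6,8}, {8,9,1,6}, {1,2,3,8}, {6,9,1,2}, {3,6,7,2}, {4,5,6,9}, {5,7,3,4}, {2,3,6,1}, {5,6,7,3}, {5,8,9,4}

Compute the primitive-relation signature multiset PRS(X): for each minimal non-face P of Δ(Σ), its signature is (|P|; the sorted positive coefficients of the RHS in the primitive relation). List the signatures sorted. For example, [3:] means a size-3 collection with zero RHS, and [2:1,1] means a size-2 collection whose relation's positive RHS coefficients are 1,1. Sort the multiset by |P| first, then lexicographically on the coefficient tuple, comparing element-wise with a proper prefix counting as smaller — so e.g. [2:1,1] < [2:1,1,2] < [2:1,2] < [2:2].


|primitive collections| = 10. Relations:

  {1,5}:  v_{1} + v_{5} = 0  so sig = [2:]
  {7,8}:  v_{7} + v_{8} = 0  so sig = [2:]
  {1,4}:  v_{1} + v_{4} = v_{2}  so sig = [2:1]
  {2,5}:  v_{2} + v_{5} = v_{4}  so sig = [2:1]
  {3,9}:  v_{3} + v_{9} = v_{1}  so sig = [2:1]
  {7,9}:  v_{7} + v_{9} = v_{2} + v_{6}  so sig = [2:1,1]
  {1,7}:  v_{1} + v_{7} = v_{2} + v_{3} + v_{6}  so sig = [2:1,1,1]
  {2,6,8}:  v_{2} + v_{6} + v_{8} = v_{9}  so sig = [3:1]
  {3,4,6}:  v_{3} + v_{4} + v_{6} = v_{7}  so sig = [3:1]
  {4,6,8}:  v_{4} + v_{6} + v_{8} = v_{5} + v_{9}  so sig = [3:1,1]

Sorted signature multiset PRS(X):
{ [2:] ×2,  [2:1] ×3,  [2:1,1],  [2:1,1,1],  [3:1] ×2,  [3:1,1] }


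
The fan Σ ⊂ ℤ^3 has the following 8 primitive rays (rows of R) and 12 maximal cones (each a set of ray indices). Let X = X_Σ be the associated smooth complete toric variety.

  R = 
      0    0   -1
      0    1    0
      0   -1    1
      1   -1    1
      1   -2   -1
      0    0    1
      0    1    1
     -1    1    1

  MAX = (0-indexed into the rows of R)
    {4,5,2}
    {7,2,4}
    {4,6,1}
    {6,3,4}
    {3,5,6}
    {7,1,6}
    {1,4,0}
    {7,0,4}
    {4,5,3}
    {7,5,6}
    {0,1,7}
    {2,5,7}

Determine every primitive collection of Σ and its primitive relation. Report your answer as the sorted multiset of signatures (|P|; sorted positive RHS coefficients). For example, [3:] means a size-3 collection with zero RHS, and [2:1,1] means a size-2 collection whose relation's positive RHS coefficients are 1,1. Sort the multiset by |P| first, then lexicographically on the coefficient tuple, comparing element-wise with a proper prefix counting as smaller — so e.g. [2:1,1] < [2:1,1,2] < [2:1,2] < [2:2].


Δ(Σ) — 8 vertices, 14 min non-faces:

  • {0,5}:  v_{0} + v_{5} = 0 ; sig = [2:]
  • {0,6}:  v_{0} + v_{6} = v_{1} ; sig = [2:1]
  • {1,2}:  v_{1} + v_{2} = v_{5} ; sig = [2:1]
  • {1,5}:  v_{1} + v_{5} = v_{6} ; sig = [2:1]
  • {0,2}:  v_{0} + v_{2} = v_{4} + v_{7} ; sig = [2:1,1]
  • {0,3}:  v_{0} + v_{3} = v_{4} + v_{6} ; sig = [2:1,1]
  • {1,3}:  v_{1} + v_{3} = v_{4} + 2·v_{6} ; sig = [2:1,2]
  • {2,3}:  v_{2} + v_{3} = v_{4} + 3·v_{5} ; sig = [2:1,3]
  • {2,6}:  v_{2} + v_{6} = 2·v_{5} ; sig = [2:2]
  • {3,7}:  v_{3} + v_{7} = 2·v_{5} ; sig = [2:2]
  • {1,4,7}:  v_{1} + v_{4} + v_{7} = 0 ; sig = [3:]
  • {4,5,6}:  v_{4} + v_{5} + v_{6} = v_{3} ; sig = [3:1]
  • {4,5,7}:  v_{4} + v_{5} + v_{7} = v_{2} ; sig = [3:1]
  • {4,6,7}:  v_{4} + v_{6} + v_{7} = v_{5} ; sig = [3:1]

so the primitive-relation signature multiset is
    [2:]
    [2:1]
    [2:1]
    [2:1]
    [2:1,1]
    [2:1,1]
    [2:1,2]
    [2:1,3]
    [2:2]
    [2:2]
    [3:]
    [3:1]
    [3:1]
    [3:1]


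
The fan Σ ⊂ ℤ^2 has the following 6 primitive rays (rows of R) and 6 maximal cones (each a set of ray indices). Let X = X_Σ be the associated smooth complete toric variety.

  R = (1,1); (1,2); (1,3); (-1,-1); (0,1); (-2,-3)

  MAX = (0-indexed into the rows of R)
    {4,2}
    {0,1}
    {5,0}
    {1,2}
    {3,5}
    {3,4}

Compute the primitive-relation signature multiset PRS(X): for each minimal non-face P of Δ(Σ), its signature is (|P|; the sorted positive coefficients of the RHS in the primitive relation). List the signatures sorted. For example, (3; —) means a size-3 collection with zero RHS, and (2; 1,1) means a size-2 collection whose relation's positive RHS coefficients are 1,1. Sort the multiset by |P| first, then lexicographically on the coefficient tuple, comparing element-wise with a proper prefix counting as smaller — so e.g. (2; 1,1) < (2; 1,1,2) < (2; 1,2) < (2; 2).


Σ has 9 primitive collections:

  {0,3}:  v_{0} + v_{3} = 0  →  sig = (2; —)
  {0,4}:  v_{0} + v_{4} = v_{1}  →  sig = (2; 1)
  {1,3}:  v_{1} + v_{3} = v_{4}  →  sig = (2; 1)
  {1,4}:  v_{1} + v_{4} = v_{2}  →  sig = (2; 1)
  {1,5}:  v_{1} + v_{5} = v_{3}  →  sig = (2; 1)
  {2,5}:  v_{2} + v_{5} = v_{3} + v_{4}  →  sig = (2; 1,1)
  {0,2}:  v_{0} + v_{2} = 2·v_{1}  →  sig = (2; 2)
  {2,3}:  v_{2} + v_{3} = 2·v_{4}  →  sig = (2; 2)
  {4,5}:  v_{4} + v_{5} = 2·v_{3}  →  sig = (2; 2)

Sorted signature multiset PRS(X):
    (2; —)
    (2; 1)
    (2; 1)
    (2; 1)
    (2; 1)
    (2; 1,1)
    (2; 2)
    (2; 2)
    (2; 2)


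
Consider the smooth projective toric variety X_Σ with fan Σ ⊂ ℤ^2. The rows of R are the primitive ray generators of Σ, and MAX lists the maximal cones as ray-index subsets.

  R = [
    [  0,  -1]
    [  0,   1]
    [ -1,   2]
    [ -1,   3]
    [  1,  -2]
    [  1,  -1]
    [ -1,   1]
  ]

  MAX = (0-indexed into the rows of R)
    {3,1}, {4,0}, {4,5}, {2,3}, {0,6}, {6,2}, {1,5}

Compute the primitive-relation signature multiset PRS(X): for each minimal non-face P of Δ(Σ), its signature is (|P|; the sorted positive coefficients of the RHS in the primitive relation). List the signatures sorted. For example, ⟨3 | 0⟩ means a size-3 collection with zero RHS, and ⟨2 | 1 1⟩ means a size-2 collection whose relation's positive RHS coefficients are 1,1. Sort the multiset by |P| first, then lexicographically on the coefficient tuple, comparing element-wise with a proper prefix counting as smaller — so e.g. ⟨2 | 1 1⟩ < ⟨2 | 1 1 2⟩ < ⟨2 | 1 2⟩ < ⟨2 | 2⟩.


|primitive collections| = 14. Relations:

  P = {0,1}:  v_{0} + v_{1} = 0  ⟹  sig = ⟨2 | 0⟩
  P = {2,4}:  v_{2} + v_{4} = 0  ⟹  sig = ⟨2 | 0⟩
  P = {5,6}:  v_{5} + v_{6} = 0  ⟹  sig = ⟨2 | 0⟩
  P = {0,2}:  v_{0} + v_{2} = v_{6}  ⟹  sig = ⟨2 | 1⟩
  P = {0,3}:  v_{0} + v_{3} = v_{2}  ⟹  sig = ⟨2 | 1⟩
  P = {0,5}:  v_{0} + v_{5} = v_{4}  ⟹  sig = ⟨2 | 1⟩
  P = {1,2}:  v_{1} + v_{2} = v_{3}  ⟹  sig = ⟨2 | 1⟩
  P = {1,4}:  v_{1} + v_{4} = v_{5}  ⟹  sig = ⟨2 | 1⟩
  P = {1,6}:  v_{1} + v_{6} = v_{2}  ⟹  sig = ⟨2 | 1⟩
  P = {2,5}:  v_{2} + v_{5} = v_{1}  ⟹  sig = ⟨2 | 1⟩
  P = {3,4}:  v_{3} + v_{4} = v_{1}  ⟹  sig = ⟨2 | 1⟩
  P = {4,6}:  v_{4} + v_{6} = v_{0}  ⟹  sig = ⟨2 | 1⟩
  P = {3,5}:  v_{3} + v_{5} = 2·v_{1}  ⟹  sig = ⟨2 | 2⟩
  P = {3,6}:  v_{3} + v_{6} = 2·v_{2}  ⟹  sig = ⟨2 | 2⟩

Sorted signature multiset PRS(X):
    ⟨2 | 0⟩
    ⟨2 | 0⟩
    ⟨2 | 0⟩
    ⟨2 | 1⟩
    ⟨2 | 1⟩
    ⟨2 | 1⟩
    ⟨2 | 1⟩
    ⟨2 | 1⟩
    ⟨2 | 1⟩
    ⟨2 | 1⟩
    ⟨2 | 1⟩
    ⟨2 | 1⟩
    ⟨2 | 2⟩
    ⟨2 | 2⟩


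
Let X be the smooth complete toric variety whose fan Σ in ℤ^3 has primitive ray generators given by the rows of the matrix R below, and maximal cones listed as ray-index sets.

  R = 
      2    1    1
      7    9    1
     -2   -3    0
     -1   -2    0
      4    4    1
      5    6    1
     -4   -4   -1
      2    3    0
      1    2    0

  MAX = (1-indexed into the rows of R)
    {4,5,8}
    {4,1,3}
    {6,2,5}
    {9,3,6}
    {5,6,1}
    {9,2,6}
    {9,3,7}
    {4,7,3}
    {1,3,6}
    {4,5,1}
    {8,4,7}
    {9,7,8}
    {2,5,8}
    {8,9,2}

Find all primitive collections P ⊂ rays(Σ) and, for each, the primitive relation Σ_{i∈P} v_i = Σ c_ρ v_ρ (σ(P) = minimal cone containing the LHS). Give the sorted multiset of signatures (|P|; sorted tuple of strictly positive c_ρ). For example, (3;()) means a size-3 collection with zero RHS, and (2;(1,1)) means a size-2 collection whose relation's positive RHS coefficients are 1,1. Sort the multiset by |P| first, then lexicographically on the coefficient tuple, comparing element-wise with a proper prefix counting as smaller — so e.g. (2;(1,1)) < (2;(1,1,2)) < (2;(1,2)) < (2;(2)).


15 collections generate NE(X_Σ); each relation:

  • {3,8}:  v_{3} + v_{8} = 0  ⇒ sig = (2;())
  • {4,9}:  v_{4} + v_{9} = 0  ⇒ sig = (2;())
  • {5,7}:  v_{5} + v_{7} = 0  ⇒ sig = (2;())
  • {1,7}:  v_{1} + v_{7} = v_{3}  ⇒ sig = (2;(1))
  • {1,8}:  v_{1} + v_{8} = v_{5}  ⇒ sig = (2;(1))
  • {2,3}:  v_{2} + v_{3} = v_{6}  ⇒ sig = (2;(1))
  • {3,5}:  v_{3} + v_{5} = v_{1}  ⇒ sig = (2;(1))
  • {4,6}:  v_{4} + v_{6} = v_{5}  ⇒ sig = (2;(1))
  • {5,9}:  v_{5} + v_{9} = v_{6}  ⇒ sig = (2;(1))
  • {6,7}:  v_{6} + v_{7} = v_{9}  ⇒ sig = (2;(1))
  • {6,8}:  v_{6} + v_{8} = v_{2}  ⇒ sig = (2;(1))
  • {1,2}:  v_{1} + v_{2} = v_{5} + v_{6}  ⇒ sig = (2;(1,1))
  • {1,9}:  v_{1} + v_{9} = v_{3} + v_{6}  ⇒ sig = (2;(1,1))
  • {2,4}:  v_{2} + v_{4} = v_{5} + v_{8}  ⇒ sig = (2;(1,1))
  • {2,7}:  v_{2} + v_{7} = v_{8} + v_{9}  ⇒ sig = (2;(1,1))

so the primitive-relation signature multiset is
    |P|=2: 15 collections, coeffs (), (), (), (1), (1), (1), (1), (1), (1), (1), (1), (1,1), (1,1), (1,1), (1,1)


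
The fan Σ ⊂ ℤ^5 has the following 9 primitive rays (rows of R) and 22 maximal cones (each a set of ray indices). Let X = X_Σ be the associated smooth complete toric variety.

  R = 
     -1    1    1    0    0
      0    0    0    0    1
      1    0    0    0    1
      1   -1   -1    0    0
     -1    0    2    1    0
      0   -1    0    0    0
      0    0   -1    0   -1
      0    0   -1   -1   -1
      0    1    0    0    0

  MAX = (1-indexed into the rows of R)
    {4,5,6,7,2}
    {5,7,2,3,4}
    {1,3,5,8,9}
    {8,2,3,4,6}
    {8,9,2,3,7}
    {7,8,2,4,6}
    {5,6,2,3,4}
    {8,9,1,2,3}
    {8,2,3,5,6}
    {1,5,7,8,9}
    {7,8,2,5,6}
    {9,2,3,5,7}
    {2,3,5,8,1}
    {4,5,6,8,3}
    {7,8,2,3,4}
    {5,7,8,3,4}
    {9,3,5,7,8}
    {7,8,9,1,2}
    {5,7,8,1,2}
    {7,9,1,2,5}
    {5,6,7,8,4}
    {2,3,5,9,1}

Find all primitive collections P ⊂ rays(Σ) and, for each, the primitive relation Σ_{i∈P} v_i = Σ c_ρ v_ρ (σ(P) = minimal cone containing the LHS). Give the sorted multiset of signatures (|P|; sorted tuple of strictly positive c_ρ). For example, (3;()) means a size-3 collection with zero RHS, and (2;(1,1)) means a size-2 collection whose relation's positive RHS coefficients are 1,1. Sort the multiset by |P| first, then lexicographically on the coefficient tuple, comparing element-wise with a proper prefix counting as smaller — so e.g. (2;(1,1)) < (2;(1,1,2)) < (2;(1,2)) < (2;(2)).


9 collections generate NE(X_Σ); each relation:

  P = {1,4}:  v_{1} + v_{4} = 0  so sig = (2;())
  P = {6,9}:  v_{6} + v_{9} = 0  so sig = (2;())
  P = {4,9}:  v_{4} + v_{9} = v_{3} + v_{7}  so sig = (2;(1,1))
  P = {1,6}:  v_{1} + v_{6} = v_{2} + v_{5} + v_{8}  so sig = (2;(1,1,1))
  P = {1,3,7}:  v_{1} + v_{3} + v_{7} = v_{9}  so sig = (3;(1))
  P = {3,6,7}:  v_{3} + v_{6} + v_{7} = v_{4}  so sig = (3;(1))
  P = {2,4,5,8}:  v_{2} + v_{4} + v_{5} + v_{8} = v_{6}  so sig = (4;(1))
  P = {2,5,8,9}:  v_{2} + v_{5} + v_{8} + v_{9} = v_{1}  so sig = (4;(1))
  P = {2,3,5,7,8}:  v_{2} + v_{3} + v_{5} + v_{7} + v_{8} = 0  so sig = (5;())

so the primitive-relation signature multiset is
[(2;()), (2;()), (2;(1,1)), (2;(1,1,1)), (3;(1)), (3;(1)), (4;(1)), (4;(1)), (5;())]


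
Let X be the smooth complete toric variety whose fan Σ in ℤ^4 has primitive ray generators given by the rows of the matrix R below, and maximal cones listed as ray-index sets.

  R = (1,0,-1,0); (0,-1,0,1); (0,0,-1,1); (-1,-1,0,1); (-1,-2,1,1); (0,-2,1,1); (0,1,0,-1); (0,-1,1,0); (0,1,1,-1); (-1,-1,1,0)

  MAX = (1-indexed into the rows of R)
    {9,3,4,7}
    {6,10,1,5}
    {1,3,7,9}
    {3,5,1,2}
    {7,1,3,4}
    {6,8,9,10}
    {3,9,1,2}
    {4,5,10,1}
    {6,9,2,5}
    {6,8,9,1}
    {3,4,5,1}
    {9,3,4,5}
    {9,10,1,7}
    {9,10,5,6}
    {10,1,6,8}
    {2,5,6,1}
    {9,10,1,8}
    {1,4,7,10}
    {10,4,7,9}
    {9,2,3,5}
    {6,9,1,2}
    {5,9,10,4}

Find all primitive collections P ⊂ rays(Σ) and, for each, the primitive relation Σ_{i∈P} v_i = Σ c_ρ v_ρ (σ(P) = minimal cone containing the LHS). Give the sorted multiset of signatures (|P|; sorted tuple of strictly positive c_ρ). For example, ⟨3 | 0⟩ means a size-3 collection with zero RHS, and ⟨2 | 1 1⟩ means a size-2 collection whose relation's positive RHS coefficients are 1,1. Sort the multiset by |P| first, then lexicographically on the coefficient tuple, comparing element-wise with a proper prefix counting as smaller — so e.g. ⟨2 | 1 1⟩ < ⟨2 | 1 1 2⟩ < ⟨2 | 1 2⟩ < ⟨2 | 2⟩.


|primitive collections| = 16. Relations:

  P = {2,7}:  v_{2} + v_{7} = 0  ⟹  sig = ⟨2 | 0⟩
  P = {2,8}:  v_{2} + v_{8} = v_{6}  ⟹  sig = ⟨2 | 1⟩
  P = {2,10}:  v_{2} + v_{10} = v_{5}  ⟹  sig = ⟨2 | 1⟩
  P = {3,8}:  v_{3} + v_{8} = v_{2}  ⟹  sig = ⟨2 | 1⟩
  P = {3,10}:  v_{3} + v_{10} = v_{4}  ⟹  sig = ⟨2 | 1⟩
  P = {4,8}:  v_{4} + v_{8} = v_{5}  ⟹  sig = ⟨2 | 1⟩
  P = {5,7}:  v_{5} + v_{7} = v_{10}  ⟹  sig = ⟨2 | 1⟩
  P = {6,7}:  v_{6} + v_{7} = v_{8}  ⟹  sig = ⟨2 | 1⟩
  P = {2,4}:  v_{2} + v_{4} = v_{3} + v_{5}  ⟹  sig = ⟨2 | 1 1⟩
  P = {4,6}:  v_{4} + v_{6} = v_{2} + v_{5}  ⟹  sig = ⟨2 | 1 1⟩
  P = {5,8}:  v_{5} + v_{8} = v_{6} + v_{10}  ⟹  sig = ⟨2 | 1 1⟩
  P = {7,8}:  v_{7} + v_{8} = v_{1} + v_{9} + v_{10}  ⟹  sig = ⟨2 | 1 1 1⟩
  P = {3,6}:  v_{3} + v_{6} = 2·v_{2}  ⟹  sig = ⟨2 | 2⟩
  P = {1,4,9}:  v_{1} + v_{4} + v_{9} = 0  ⟹  sig = ⟨3 | 0⟩
  P = {1,5,9}:  v_{1} + v_{5} + v_{9} = v_{8}  ⟹  sig = ⟨3 | 1⟩
  P = {1,6,9,10}:  v_{1} + v_{6} + v_{9} + v_{10} = 2·v_{8}  ⟹  sig = ⟨4 | 2⟩

Signatures (|P|; sorted positive RHS coefficients), sorted:
[⟨2 | 0⟩, ⟨2 | 1⟩, ⟨2 | 1⟩, ⟨2 | 1⟩, ⟨2 | 1⟩, ⟨2 | 1⟩, ⟨2 | 1⟩, ⟨2 | 1⟩, ⟨2 | 1 1⟩, ⟨2 | 1 1⟩, ⟨2 | 1 1⟩, ⟨2 | 1 1 1⟩, ⟨2 | 2⟩, ⟨3 | 0⟩, ⟨3 | 1⟩, ⟨4 | 2⟩]


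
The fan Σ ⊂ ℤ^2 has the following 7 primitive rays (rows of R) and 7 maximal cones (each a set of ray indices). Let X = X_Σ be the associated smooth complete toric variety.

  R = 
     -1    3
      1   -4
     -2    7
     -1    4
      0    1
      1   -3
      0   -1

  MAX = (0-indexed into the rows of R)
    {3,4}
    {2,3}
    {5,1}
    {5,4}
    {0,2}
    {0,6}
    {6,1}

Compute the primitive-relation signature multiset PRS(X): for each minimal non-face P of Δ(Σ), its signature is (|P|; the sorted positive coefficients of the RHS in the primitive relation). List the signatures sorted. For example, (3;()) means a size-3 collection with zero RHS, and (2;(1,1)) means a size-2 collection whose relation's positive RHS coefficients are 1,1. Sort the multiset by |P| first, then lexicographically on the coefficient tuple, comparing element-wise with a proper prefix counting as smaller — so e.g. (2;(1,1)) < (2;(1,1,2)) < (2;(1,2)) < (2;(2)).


Primitive collections (14):

  {0,5}:  v_{0} + v_{5} = 0  ⟹  sig = (2;())
  {1,3}:  v_{1} + v_{3} = 0  ⟹  sig = (2;())
  {4,6}:  v_{4} + v_{6} = 0  ⟹  sig = (2;())
  {0,1}:  v_{0} + v_{1} = v_{6}  ⟹  sig = (2;(1))
  {0,3}:  v_{0} + v_{3} = v_{2}  ⟹  sig = (2;(1))
  {0,4}:  v_{0} + v_{4} = v_{3}  ⟹  sig = (2;(1))
  {1,2}:  v_{1} + v_{2} = v_{0}  ⟹  sig = (2;(1))
  {1,4}:  v_{1} + v_{4} = v_{5}  ⟹  sig = (2;(1))
  {2,5}:  v_{2} + v_{5} = v_{3}  ⟹  sig = (2;(1))
  {3,5}:  v_{3} + v_{5} = v_{4}  ⟹  sig = (2;(1))
  {3,6}:  v_{3} + v_{6} = v_{0}  ⟹  sig = (2;(1))
  {5,6}:  v_{5} + v_{6} = v_{1}  ⟹  sig = (2;(1))
  {2,4}:  v_{2} + v_{4} = 2·v_{3}  ⟹  sig = (2;(2))
  {2,6}:  v_{2} + v_{6} = 2·v_{0}  ⟹  sig = (2;(2))

Hence PRS(X_Σ) =
    |P|=2: 14 collections, coeffs (), (), (), (1), (1), (1), (1), (1), (1), (1), (1), (1), (2), (2)


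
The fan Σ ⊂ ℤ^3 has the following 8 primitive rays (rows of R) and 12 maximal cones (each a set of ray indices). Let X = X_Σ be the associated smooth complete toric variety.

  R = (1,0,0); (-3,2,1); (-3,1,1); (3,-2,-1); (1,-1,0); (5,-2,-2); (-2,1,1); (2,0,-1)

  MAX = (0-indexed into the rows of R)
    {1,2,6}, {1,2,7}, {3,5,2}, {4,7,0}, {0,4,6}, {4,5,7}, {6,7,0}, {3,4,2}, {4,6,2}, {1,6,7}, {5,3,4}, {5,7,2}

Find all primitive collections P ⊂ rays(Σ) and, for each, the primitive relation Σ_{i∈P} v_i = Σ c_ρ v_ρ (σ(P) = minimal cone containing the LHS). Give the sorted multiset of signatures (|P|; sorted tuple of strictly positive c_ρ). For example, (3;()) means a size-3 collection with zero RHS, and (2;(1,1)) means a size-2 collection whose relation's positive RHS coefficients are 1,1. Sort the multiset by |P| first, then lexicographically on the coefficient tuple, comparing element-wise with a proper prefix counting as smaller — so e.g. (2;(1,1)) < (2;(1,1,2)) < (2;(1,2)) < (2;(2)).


Minimal non-faces — 14 found among 8 rays, 12 max cones:

  {1,3}:  v_{1} + v_{3} = 0 — sig = (2;())
  {0,2}:  v_{0} + v_{2} = v_{6} — sig = (2;(1))
  {1,4}:  v_{1} + v_{4} = v_{6} — sig = (2;(1))
  {1,5}:  v_{1} + v_{5} = v_{7} — sig = (2;(1))
  {3,6}:  v_{3} + v_{6} = v_{4} — sig = (2;(1))
  {3,7}:  v_{3} + v_{7} = v_{5} — sig = (2;(1))
  {5,6}:  v_{5} + v_{6} = v_{4} + v_{7} — sig = (2;(1,1))
  {0,1}:  v_{0} + v_{1} = 2·v_{6} + v_{7} — sig = (2;(1,2))
  {0,3}:  v_{0} + v_{3} = 2·v_{4} + v_{7} — sig = (2;(1,2))
  {0,5}:  v_{0} + v_{5} = 2·v_{4} + 2·v_{7} — sig = (2;(2,2))
  {2,4,7}:  v_{2} + v_{4} + v_{7} = 0 — sig = (3;())
  {2,4,5}:  v_{2} + v_{4} + v_{5} = v_{3} — sig = (3;(1))
  {2,6,7}:  v_{2} + v_{6} + v_{7} = v_{1} — sig = (3;(1))
  {4,6,7}:  v_{4} + v_{6} + v_{7} = v_{0} — sig = (3;(1))

so the primitive-relation signature multiset is
    (2;())
    (2;(1))
    (2;(1))
    (2;(1))
    (2;(1))
    (2;(1))
    (2;(1,1))
    (2;(1,2))
    (2;(1,2))
    (2;(2,2))
    (3;())
    (3;(1))
    (3;(1))
    (3;(1))


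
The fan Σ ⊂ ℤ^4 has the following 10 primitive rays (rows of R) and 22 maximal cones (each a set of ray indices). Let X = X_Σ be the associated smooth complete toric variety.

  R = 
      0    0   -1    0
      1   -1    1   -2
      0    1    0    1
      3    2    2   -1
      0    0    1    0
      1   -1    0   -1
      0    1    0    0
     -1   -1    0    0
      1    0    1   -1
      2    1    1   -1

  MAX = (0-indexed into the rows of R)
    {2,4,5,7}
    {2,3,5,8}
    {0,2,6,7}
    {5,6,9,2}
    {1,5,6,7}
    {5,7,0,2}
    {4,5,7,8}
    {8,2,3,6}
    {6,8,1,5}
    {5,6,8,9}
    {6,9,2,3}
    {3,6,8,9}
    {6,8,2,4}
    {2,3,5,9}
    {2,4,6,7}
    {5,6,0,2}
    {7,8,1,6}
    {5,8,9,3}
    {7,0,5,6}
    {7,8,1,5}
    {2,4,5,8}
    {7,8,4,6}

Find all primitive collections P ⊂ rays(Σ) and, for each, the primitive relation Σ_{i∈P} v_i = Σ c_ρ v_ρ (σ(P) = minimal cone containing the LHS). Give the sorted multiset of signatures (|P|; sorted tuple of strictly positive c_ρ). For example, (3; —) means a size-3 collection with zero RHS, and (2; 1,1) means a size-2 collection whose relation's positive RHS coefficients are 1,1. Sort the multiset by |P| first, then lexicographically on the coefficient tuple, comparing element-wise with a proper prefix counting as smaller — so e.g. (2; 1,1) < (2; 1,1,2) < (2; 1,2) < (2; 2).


Minimal non-faces — 20 found among 10 rays, 22 max cones:

  • {0,4}:  v_{0} + v_{4} = 0  →  sig = (2; —)
  • {1,2}:  v_{1} + v_{2} = v_{8}  →  sig = (2; 1)
  • {7,9}:  v_{7} + v_{9} = v_{8}  →  sig = (2; 1)
  • {0,8}:  v_{0} + v_{8} = v_{5} + v_{6}  →  sig = (2; 1,1)
  • {0,3}:  v_{0} + v_{3} = v_{2} + v_{5} + v_{6} + v_{9}  →  sig = (2; 1,1,1,1)
  • {1,9}:  v_{1} + v_{9} = v_{5} + v_{6} + 2·v_{8}  →  sig = (2; 1,1,2)
  • {1,3}:  v_{1} + v_{3} = 2·v_{8} + v_{9}  →  sig = (2; 1,2)
  • {1,4}:  v_{1} + v_{4} = v_{7} + 2·v_{8}  →  sig = (2; 1,2)
  • {3,7}:  v_{3} + v_{7} = v_{2} + 2·v_{8}  →  sig = (2; 1,2)
  • {4,9}:  v_{4} + v_{9} = v_{2} + 2·v_{8}  →  sig = (2; 1,2)
  • {0,1}:  v_{0} + v_{1} = 2·v_{5} + 2·v_{6} + v_{7}  →  sig = (2; 1,2,2)
  • {0,9}:  v_{0} + v_{9} = v_{2} + 2·v_{5} + 2·v_{6}  →  sig = (2; 1,2,2)
  • {3,4}:  v_{3} + v_{4} = 2·v_{2} + 3·v_{8}  →  sig = (2; 2,3)
  • {2,7,8}:  v_{2} + v_{7} + v_{8} = v_{4}  →  sig = (3; 1)
  • {2,8,9}:  v_{2} + v_{8} + v_{9} = v_{3}  →  sig = (3; 1)
  • {4,5,6}:  v_{4} + v_{5} + v_{6} = v_{8}  →  sig = (3; 1)
  • {3,5,6}:  v_{3} + v_{5} + v_{6} = 2·v_{9}  →  sig = (3; 2)
  • {2,5,6,7}:  v_{2} + v_{5} + v_{6} + v_{7} = 0  →  sig = (4; —)
  • {2,5,6,8}:  v_{2} + v_{5} + v_{6} + v_{8} = v_{9}  →  sig = (4; 1)
  • {5,6,7,8}:  v_{5} + v_{6} + v_{7} + v_{8} = v_{1}  →  sig = (4; 1)

Signatures (|P|; sorted positive RHS coefficients), sorted:
    |P|=2: 13 collections, coeffs (), (1), (1), (1,1), (1,1,1,1), (1,1,2), (1,2), (1,2), (1,2), (1,2), (1,2,2), (1,2,2), (2,3)
    |P|=3: 4 collections, coeffs (1), (1), (1), (2)
    |P|=4: 3 collections, coeffs (), (1), (1)


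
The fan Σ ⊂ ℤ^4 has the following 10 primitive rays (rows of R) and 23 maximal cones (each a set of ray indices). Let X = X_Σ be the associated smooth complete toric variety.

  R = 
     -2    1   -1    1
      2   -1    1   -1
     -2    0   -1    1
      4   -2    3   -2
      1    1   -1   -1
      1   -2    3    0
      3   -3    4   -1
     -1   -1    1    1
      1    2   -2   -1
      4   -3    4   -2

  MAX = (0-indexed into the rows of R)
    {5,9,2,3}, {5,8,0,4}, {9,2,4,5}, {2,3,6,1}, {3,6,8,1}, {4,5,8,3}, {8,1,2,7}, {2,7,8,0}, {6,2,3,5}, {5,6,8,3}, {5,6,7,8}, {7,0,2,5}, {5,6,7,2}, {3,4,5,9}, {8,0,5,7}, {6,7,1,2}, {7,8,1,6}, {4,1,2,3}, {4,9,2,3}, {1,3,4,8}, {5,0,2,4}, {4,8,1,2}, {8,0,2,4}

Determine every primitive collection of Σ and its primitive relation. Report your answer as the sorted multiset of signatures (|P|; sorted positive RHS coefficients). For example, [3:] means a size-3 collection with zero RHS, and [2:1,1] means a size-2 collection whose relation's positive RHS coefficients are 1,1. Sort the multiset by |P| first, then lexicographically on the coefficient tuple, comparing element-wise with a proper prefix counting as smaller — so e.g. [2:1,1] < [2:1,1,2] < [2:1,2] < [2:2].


Primitive collections (16):

  P={0,1}:  v_{0} + v_{1} = 0  ⇒ sig = [2:]
  P={4,7}:  v_{4} + v_{7} = 0  ⇒ sig = [2:]
  P={0,6}:  v_{0} + v_{6} = v_{5}  ⇒ sig = [2:1]
  P={1,5}:  v_{1} + v_{5} = v_{6}  ⇒ sig = [2:1]
  P={3,7}:  v_{3} + v_{7} = v_{6}  ⇒ sig = [2:1]
  P={4,6}:  v_{4} + v_{6} = v_{3}  ⇒ sig = [2:1]
  P={0,3}:  v_{0} + v_{3} = v_{4} + v_{5}  ⇒ sig = [2:1,1]
  P={8,9}:  v_{8} + v_{9} = v_{3} + v_{4}  ⇒ sig = [2:1,1]
  P={7,9}:  v_{7} + v_{9} = v_{2} + v_{3} + v_{5}  ⇒ sig = [2:1,1,1]
  P={6,9}:  v_{6} + v_{9} = v_{2} + 2·v_{3} + v_{5}  ⇒ sig = [2:1,1,2]
  P={1,9}:  v_{1} + v_{9} = v_{2} + 2·v_{3}  ⇒ sig = [2:1,2]
  P={0,9}:  v_{0} + v_{9} = v_{2} + 2·v_{4} + 2·v_{5}  ⇒ sig = [2:1,2,2]
  P={2,5,8}:  v_{2} + v_{5} + v_{8} = 0  ⇒ sig = [3:]
  P={2,6,8}:  v_{2} + v_{6} + v_{8} = v_{1}  ⇒ sig = [3:1]
  P={2,3,8}:  v_{2} + v_{3} + v_{8} = v_{1} + v_{4}  ⇒ sig = [3:1,1]
  P={2,3,4,5}:  v_{2} + v_{3} + v_{4} + v_{5} = v_{9}  ⇒ sig = [4:1]

Hence PRS(X_Σ) =
{ [2:] ×2,  [2:1] ×4,  [2:1,1] ×2,  [2:1,1,1],  [2:1,1,2],  [2:1,2],  [2:1,2,2],  [3:],  [3:1],  [3:1,1],  [4:1] }


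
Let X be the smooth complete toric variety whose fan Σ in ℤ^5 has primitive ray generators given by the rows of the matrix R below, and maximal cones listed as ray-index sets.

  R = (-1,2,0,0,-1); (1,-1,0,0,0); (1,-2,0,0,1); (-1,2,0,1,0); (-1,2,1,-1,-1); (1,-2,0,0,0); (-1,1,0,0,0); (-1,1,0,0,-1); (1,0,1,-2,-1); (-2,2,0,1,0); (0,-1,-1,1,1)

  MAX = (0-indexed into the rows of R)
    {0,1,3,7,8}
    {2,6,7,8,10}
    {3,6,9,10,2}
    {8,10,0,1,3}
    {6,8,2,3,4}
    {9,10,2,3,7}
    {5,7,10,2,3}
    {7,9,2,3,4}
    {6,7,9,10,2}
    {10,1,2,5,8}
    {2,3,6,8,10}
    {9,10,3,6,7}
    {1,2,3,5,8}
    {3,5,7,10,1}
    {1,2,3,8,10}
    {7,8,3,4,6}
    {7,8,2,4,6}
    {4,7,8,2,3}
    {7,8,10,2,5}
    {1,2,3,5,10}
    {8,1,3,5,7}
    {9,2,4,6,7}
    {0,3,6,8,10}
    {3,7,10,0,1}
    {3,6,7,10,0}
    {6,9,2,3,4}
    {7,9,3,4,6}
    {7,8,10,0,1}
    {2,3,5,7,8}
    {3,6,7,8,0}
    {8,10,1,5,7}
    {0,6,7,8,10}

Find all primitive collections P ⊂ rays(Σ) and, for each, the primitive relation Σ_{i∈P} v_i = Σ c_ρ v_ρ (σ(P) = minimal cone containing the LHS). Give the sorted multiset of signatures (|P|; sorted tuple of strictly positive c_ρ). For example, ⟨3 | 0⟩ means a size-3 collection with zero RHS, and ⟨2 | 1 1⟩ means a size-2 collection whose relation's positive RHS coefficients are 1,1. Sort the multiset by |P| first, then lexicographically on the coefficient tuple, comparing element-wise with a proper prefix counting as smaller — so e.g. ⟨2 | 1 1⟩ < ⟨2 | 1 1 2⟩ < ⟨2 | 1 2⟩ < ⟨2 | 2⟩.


Δ(Σ) — 11 vertices, 16 min non-faces:

  • {0,2}:  v_{0} + v_{2} = 0 ; sig = ⟨2 | 0⟩
  • {1,6}:  v_{1} + v_{6} = 0 ; sig = ⟨2 | 0⟩
  • {4,10}:  v_{4} + v_{10} = v_{6} ; sig = ⟨2 | 1⟩
  • {8,9}:  v_{8} + v_{9} = v_{4} ; sig = ⟨2 | 1⟩
  • {0,5}:  v_{0} + v_{5} = v_{1} + v_{7} ; sig = ⟨2 | 1 1⟩
  • {5,6}:  v_{5} + v_{6} = v_{2} + v_{7} ; sig = ⟨2 | 1 1⟩
  • {0,9}:  v_{0} + v_{9} = v_{3} + v_{6} + v_{7} ; sig = ⟨2 | 1 1 1⟩
  • {1,9}:  v_{1} + v_{9} = v_{2} + v_{3} + v_{7} ; sig = ⟨2 | 1 1 1⟩
  • {0,4}:  v_{0} + v_{4} = v_{3} + v_{6} + v_{7} + v_{8} ; sig = ⟨2 | 1 1 1 1⟩
  • {1,4}:  v_{1} + v_{4} = v_{2} + v_{3} + v_{7} + v_{8} ; sig = ⟨2 | 1 1 1 1⟩
  • {4,5}:  v_{4} + v_{5} = 2·v_{2} + v_{3} + 2·v_{7} + v_{8} ; sig = ⟨2 | 1 1 2 2⟩
  • {5,9}:  v_{5} + v_{9} = 2·v_{2} + v_{3} + 2·v_{7} ; sig = ⟨2 | 1 2 2⟩
  • {1,2,7}:  v_{1} + v_{2} + v_{7} = v_{5} ; sig = ⟨3 | 1⟩
  • {2,3,6,7}:  v_{2} + v_{3} + v_{6} + v_{7} = v_{9} ; sig = ⟨4 | 1⟩
  • {3,5,8,10}:  v_{3} + v_{5} + v_{8} + v_{10} = v_{1} ; sig = ⟨4 | 1⟩
  • {3,7,8,10}:  v_{3} + v_{7} + v_{8} + v_{10} = v_{0} ; sig = ⟨4 | 1⟩

Hence PRS(X_Σ) =
[⟨2 | 0⟩, ⟨2 | 0⟩, ⟨2 | 1⟩, ⟨2 | 1⟩, ⟨2 | 1 1⟩, ⟨2 | 1 1⟩, ⟨2 | 1 1 1⟩, ⟨2 | 1 1 1⟩, ⟨2 | 1 1 1 1⟩, ⟨2 | 1 1 1 1⟩, ⟨2 | 1 1 2 2⟩, ⟨2 | 1 2 2⟩, ⟨3 | 1⟩, ⟨4 | 1⟩, ⟨4 | 1⟩, ⟨4 | 1⟩]


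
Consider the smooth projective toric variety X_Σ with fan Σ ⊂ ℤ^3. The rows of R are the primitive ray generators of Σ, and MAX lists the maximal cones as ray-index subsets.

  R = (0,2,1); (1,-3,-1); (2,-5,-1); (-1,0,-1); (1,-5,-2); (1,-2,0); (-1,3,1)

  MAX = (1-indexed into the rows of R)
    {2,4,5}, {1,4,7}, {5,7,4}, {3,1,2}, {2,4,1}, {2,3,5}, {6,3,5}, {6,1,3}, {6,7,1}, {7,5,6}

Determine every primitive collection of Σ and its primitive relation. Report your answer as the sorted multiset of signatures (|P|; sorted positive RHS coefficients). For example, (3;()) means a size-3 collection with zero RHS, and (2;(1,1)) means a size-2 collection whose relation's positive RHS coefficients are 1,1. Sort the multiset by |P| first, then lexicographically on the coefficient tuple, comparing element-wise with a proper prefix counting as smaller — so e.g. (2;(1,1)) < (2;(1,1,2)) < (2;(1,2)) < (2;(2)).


|primitive collections| = 6. Relations:

  {2,7}:  v_{2} + v_{7} = 0  →  sig = (2;())
  {1,5}:  v_{1} + v_{5} = v_{2}  →  sig = (2;(1))
  {2,6}:  v_{2} + v_{6} = v_{3}  →  sig = (2;(1))
  {3,4}:  v_{3} + v_{4} = v_{5}  →  sig = (2;(1))
  {3,7}:  v_{3} + v_{7} = v_{6}  →  sig = (2;(1))
  {4,6}:  v_{4} + v_{6} = v_{5} + v_{7}  →  sig = (2;(1,1))

Hence PRS(X_Σ) =
{ (2;()),  (2;(1)) ×4,  (2;(1,1)) }
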